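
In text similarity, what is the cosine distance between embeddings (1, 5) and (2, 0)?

With u = (1, 5), v = (2, 0):
u·v = 1·2 + 5·0 = 2 + 0 = 2.
|u| = √(1² + 5²) = √26, |v| = √(2² + 0²) = √4, so |u||v| = √(26·4) = √104.
cos θ = (u·v)/(|u||v|) = 2/√104 ≈ 0.1961
Cosine distance = 1 - cos θ ≈ 1 - 0.1961 = 0.8039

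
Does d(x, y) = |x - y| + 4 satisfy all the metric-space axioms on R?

No. d fails identity of indiscernibles (specifically d(x,x) = 0): d(-8, -8) = |-8 - (-8)| + 4 = 0 + 4 = 4 ≠ 0.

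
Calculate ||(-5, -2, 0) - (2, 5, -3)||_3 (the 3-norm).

(Σ|x_i - y_i|^3)^(1/3) = (|-5 - 2|^3 + |-2 - 5|^3 + |0 - (-3)|^3)^(1/3)
= (7^3 + 7^3 + 3^3)^(1/3) = (343 + 343 + 27)^(1/3) = (713)^(1/3) ≈ 8.9337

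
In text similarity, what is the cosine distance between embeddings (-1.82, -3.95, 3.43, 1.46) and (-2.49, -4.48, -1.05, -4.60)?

With u = (-1.82, -3.95, 3.43, 1.46), v = (-2.49, -4.48, -1.05, -4.60):
u·v = (-1.82)·(-2.49) + (-3.95)·(-4.48) + 3.43·(-1.05) + 1.46·(-4.6) = 4.5318 + 17.696 + (-3.6015) + (-6.716) = 11.9103.
|u| = √((-1.82)² + (-3.95)² + 3.43² + 1.46²) = √(3.3124 + 15.6025 + 11.7649 + 2.1316) = √32.8114, |v| = √((-2.49)² + (-4.48)² + (-1.05)² + (-4.6)²) = √(6.2001 + 20.0704 + 1.1025 + 21.16) = √48.533.
cos θ = (u·v)/(|u||v|) = 11.9103/(√32.8114·√48.533) ≈ 0.2985
Cosine distance = 1 - cos θ ≈ 1 - 0.2985 = 0.7015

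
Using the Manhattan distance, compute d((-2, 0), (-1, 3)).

Σ|x_i - y_i| = |-2 - (-1)| + |0 - 3| = 1 + 3 = 4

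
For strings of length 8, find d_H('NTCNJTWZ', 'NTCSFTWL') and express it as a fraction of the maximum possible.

Differing positions: 4, 5, 8. Hamming distance = 3. The maximum possible Hamming distance for length-8 strings is 8, so d_H/8 = 3/8 = 0.375.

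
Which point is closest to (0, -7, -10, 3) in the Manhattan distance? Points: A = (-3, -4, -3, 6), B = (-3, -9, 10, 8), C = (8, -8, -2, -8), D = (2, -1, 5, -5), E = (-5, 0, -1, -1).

Distances: d(A) = 16, d(B) = 30, d(C) = 28, d(D) = 31, d(E) = 25. Nearest: A = (-3, -4, -3, 6) with distance 16.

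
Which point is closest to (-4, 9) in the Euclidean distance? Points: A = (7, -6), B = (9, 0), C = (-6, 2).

Distances: d(A) ≈ 18.6011, d(B) ≈ 15.8114, d(C) ≈ 7.2801. Nearest: C = (-6, 2) with distance 7.2801.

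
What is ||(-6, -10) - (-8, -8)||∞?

max(|x_i - y_i|) = max(|-6 - (-8)|, |-10 - (-8)|) = max(2, 2) = 2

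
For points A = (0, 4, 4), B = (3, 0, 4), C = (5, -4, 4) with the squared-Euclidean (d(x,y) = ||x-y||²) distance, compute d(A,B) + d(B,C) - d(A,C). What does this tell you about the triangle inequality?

d(A,B) = 3² + 4² + 0² = 25, d(B,C) = 2² + 4² + 0² = 20, d(A,C) = 5² + 8² + 0² = 89.
d(A,B) + d(B,C) - d(A,C) = 25 + 20 - 89 = 45 - 89 = -44. This is < 0, so the triangle inequality FAILS for these points (squared-Euclidean is not a metric).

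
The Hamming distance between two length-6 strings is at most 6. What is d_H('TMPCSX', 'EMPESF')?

Differing positions: 1, 4, 6. Hamming distance = 3. The maximum possible Hamming distance for length-6 strings is 6, so d_H/6 = 3/6 = 0.5.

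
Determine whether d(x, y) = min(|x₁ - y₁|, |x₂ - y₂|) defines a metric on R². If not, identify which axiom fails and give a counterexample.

No. d fails identity of indiscernibles: take x = (4, 0) and y = (4, 2). Then d(x,y) = min(|4 - 4|, |0 - 2|) = min(0, 2) = 0, yet x ≠ y.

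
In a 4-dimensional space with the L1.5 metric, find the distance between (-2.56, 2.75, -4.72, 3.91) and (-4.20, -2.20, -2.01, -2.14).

(Σ|x_i - y_i|^1.5)^(1/1.5) = (|-2.56 - (-4.2)|^1.5 + |2.75 - (-2.2)|^1.5 + |-4.72 - (-2.01)|^1.5 + |3.91 - (-2.14)|^1.5)^(1/1.5)
= (1.64^1.5 + 4.95^1.5 + 2.71^1.5 + 6.05^1.5)^(1/1.5) ≈ (2.1002 + 11.0131 + 4.4612 + 14.881)^(1/1.5) = (32.4555)^(1/1.5) ≈ 10.1748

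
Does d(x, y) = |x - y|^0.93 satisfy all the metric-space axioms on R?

Yes. With 0 < p = 0.93 ≤ 1, d(x,y) = |x-y|^0.93 is a metric on R. Non-negativity and symmetry are immediate; |x-y|^0.93 = 0 ⟺ |x-y| = 0 ⟺ x = y. For the triangle inequality, the function t ↦ t^0.93 is subadditive on [0,∞) when p ≤ 1, so |x-z|^0.93 ≤ (|x-y| + |y-z|)^0.93 ≤ |x-y|^0.93 + |y-z|^0.93.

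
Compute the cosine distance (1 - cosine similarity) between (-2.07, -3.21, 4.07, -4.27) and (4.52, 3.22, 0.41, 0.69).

With u = (-2.07, -3.21, 4.07, -4.27), v = (4.52, 3.22, 0.41, 0.69):
u·v = (-2.07)·4.52 + (-3.21)·3.22 + 4.07·0.41 + (-4.27)·0.69 = (-9.3564) + (-10.3362) + 1.6687 + (-2.9463) = -20.9702.
|u| = √((-2.07)² + (-3.21)² + 4.07² + (-4.27)²) = √(4.2849 + 10.3041 + 16.5649 + 18.2329) = √49.3868, |v| = √(4.52² + 3.22² + 0.41² + 0.69²) = √(20.4304 + 10.3684 + 0.1681 + 0.4761) = √31.443.
cos θ = (u·v)/(|u||v|) = -20.9702/(√49.3868·√31.443) ≈ -0.5322
Cosine distance = 1 - cos θ ≈ 1 - (-0.5322) = 1.5322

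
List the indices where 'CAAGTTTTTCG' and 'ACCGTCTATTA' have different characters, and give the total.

Differing positions: 1, 2, 3, 6, 8, 10, 11. Hamming distance = 7.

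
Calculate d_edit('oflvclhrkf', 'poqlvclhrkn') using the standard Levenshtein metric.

Let D[i][j] be the edit distance between the first i characters of 'oflvclhrkf' and the first j characters of 'poqlvclhrkn', with D[i][0] = i, D[0][j] = j, and D[i][j] = D[i-1][j-1] if the characters match, else 1 + min(D[i-1][j], D[i][j-1], D[i-1][j-1]). Filling the table (rows: prefixes of 'oflvclhrkf', columns: prefixes of 'poqlvclhrkn'):
     ε  p  o  q  l  v  c  l  h  r  k  n
  ε  0  1  2  3  4  5  6  7  8  9 10 11
  o  1  1  1  2  3  4  5  6  7  8  9 10
  f  2  2  2  2  3  4  5  6  7  8  9 10
  l  3  3  3  3  2  3  4  5  6  7  8  9
  v  4  4  4  4  3  2  3  4  5  6  7  8
  c  5  5  5  5  4  3  2  3  4  5  6  7
  l  6  6  6  6  5  4  3  2  3  4  5  6
  h  7  7  7  7  6  5  4  3  2  3  4  5
  r  8  8  8  8  7  6  5  4  3  2  3  4
  k  9  9  9  9  8  7  6  5  4  3  2  3
  f 10 10 10 10  9  8  7  6  5  4  3  3
The bottom-right entry gives D[10][11] = 3, so no sequence of fewer than 3 edits works. Backtracking through the table gives one optimal edit sequence (3 edits):
  oflvclhrkf → poflvclhrkf (ins p @1)
  poflvclhrkf → poqlvclhrkf (sub f→q @3)
  poqlvclhrkf → poqlvclhrkn (sub f→n @11)
Edit distance = 3.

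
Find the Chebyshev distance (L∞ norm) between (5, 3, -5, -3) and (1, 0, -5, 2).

max(|x_i - y_i|) = max(|5 - 1|, |3 - 0|, |-5 - (-5)|, |-3 - 2|) = max(4, 3, 0, 5) = 5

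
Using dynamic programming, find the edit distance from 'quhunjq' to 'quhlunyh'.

Let D[i][j] be the edit distance between the first i characters of 'quhunjq' and the first j characters of 'quhlunyh', with D[i][0] = i, D[0][j] = j, and D[i][j] = D[i-1][j-1] if the characters match, else 1 + min(D[i-1][j], D[i][j-1], D[i-1][j-1]). Filling the table (rows: prefixes of 'quhunjq', columns: prefixes of 'quhlunyh'):
     ε  q  u  h  l  u  n  y  h
  ε  0  1  2  3  4  5  6  7  8
  q  1  0  1  2  3  4  5  6  7
  u  2  1  0  1  2  3  4  5  6
  h  3  2  1  0  1  2  3  4  5
  u  4  3  2  1  1  1  2  3  4
  n  5  4  3  2  2  2  1  2  3
  j  6  5  4  3  3  3  2  2  3
  q  7  6  5  4  4  4  3  3  3
The bottom-right entry gives D[7][8] = 3, so no sequence of fewer than 3 edits works. Backtracking through the table gives one optimal edit sequence (3 edits):
  quhunjq → quhlunjq (ins l @4)
  quhlunjq → quhlunyq (sub j→y @7)
  quhlunyq → quhlunyh (sub q→h @8)
Edit distance = 3.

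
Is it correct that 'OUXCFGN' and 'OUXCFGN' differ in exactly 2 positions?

Differing positions: none. Hamming distance = 0, so the claim that d_H = 2 is false.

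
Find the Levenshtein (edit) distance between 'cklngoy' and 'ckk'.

Let D[i][j] be the edit distance between the first i characters of 'cklngoy' and the first j characters of 'ckk', with D[i][0] = i, D[0][j] = j, and D[i][j] = D[i-1][j-1] if the characters match, else 1 + min(D[i-1][j], D[i][j-1], D[i-1][j-1]). Filling the table (rows: prefixes of 'cklngoy', columns: prefixes of 'ckk'):
     ε  c  k  k
  ε  0  1  2  3
  c  1  0  1  2
  k  2  1  0  1
  l  3  2  1  1
  n  4  3  2  2
  g  5  4  3  3
  o  6  5  4  4
  y  7  6  5  5
The bottom-right entry gives D[7][3] = 5, so no sequence of fewer than 5 edits works. Backtracking through the table gives one optimal edit sequence (5 edits):
  cklngoy → ckngoy (del l @3)
  ckngoy → ckgoy (del n @3)
  ckgoy → ckoy (del g @3)
  ckoy → cky (del o @3)
  cky → ckk (sub y→k @3)
Edit distance = 5.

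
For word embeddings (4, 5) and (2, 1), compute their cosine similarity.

With u = (4, 5), v = (2, 1):
u·v = 4·2 + 5·1 = 8 + 5 = 13.
|u| = √(4² + 5²) = √41, |v| = √(2² + 1²) = √5, so |u||v| = √(41·5) = √205.
cos θ = (u·v)/(|u||v|) = 13/√205 ≈ 0.908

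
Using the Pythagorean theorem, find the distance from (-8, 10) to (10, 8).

√(Σ(x_i - y_i)²) = √((-8 - 10)² + (10 - 8)²)
= √((-18)² + 2²) = √(324 + 4) = √328 ≈ 18.1108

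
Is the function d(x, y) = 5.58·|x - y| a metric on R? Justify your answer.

Yes. Since |x - y| is a metric on R and 5.58 > 0, the positive scalar multiple 5.58·|x - y| is also a metric: scaling by a positive constant preserves non-negativity, identity (d=0 ⟺ |x-y|=0 ⟺ x=y), symmetry, and the triangle inequality.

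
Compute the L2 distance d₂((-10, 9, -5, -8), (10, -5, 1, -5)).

√(Σ(x_i - y_i)²) = √((-10 - 10)² + (9 - (-5))² + (-5 - 1)² + (-8 - (-5))²)
= √((-20)² + 14² + (-6)² + (-3)²) = √(400 + 196 + 36 + 9) = √641 ≈ 25.318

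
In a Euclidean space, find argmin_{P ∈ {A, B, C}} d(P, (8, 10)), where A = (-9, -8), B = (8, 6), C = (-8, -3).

Distances: d(A) ≈ 24.7588, d(B) = 4, d(C) ≈ 20.6155. Nearest: B = (8, 6) with distance 4.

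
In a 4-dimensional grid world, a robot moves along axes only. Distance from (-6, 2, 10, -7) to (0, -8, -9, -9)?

Σ|x_i - y_i| = |-6 - 0| + |2 - (-8)| + |10 - (-9)| + |-7 - (-9)| = 6 + 10 + 19 + 2 = 37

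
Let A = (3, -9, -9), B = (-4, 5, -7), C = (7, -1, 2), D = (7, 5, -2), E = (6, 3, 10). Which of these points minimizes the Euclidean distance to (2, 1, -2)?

Distances: d(A) ≈ 12.2474, d(B) ≈ 8.775, d(C) ≈ 6.7082, d(D) ≈ 6.4031, d(E) ≈ 12.8062. Nearest: D = (7, 5, -2) with distance 6.4031.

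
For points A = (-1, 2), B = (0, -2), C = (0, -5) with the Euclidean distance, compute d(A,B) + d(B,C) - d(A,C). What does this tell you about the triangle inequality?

d(A,B) = √(1² + 4²) = √17 ≈ 4.1231, d(B,C) = √(0² + 3²) = √9 = 3, d(A,C) = √(1² + 7²) = √50 ≈ 7.0711.
d(A,B) + d(B,C) - d(A,C) = 4.1231 + 3 - 7.0711 = 7.1231 - 7.0711 = 0.052 (to 4 decimal places). This is ≥ 0, so the triangle inequality holds for these points.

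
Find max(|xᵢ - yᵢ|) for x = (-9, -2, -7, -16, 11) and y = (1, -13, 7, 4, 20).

max(|x_i - y_i|) = max(|-9 - 1|, |-2 - (-13)|, |-7 - 7|, |-16 - 4|, |11 - 20|) = max(10, 11, 14, 20, 9) = 20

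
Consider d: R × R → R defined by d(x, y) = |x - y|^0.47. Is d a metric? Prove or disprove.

Yes. With 0 < p = 0.47 ≤ 1, d(x,y) = |x-y|^0.47 is a metric on R. Non-negativity and symmetry are immediate; |x-y|^0.47 = 0 ⟺ |x-y| = 0 ⟺ x = y. For the triangle inequality, the function t ↦ t^0.47 is subadditive on [0,∞) when p ≤ 1, so |x-z|^0.47 ≤ (|x-y| + |y-z|)^0.47 ≤ |x-y|^0.47 + |y-z|^0.47.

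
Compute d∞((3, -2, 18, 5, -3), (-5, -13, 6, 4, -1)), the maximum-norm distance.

max(|x_i - y_i|) = max(|3 - (-5)|, |-2 - (-13)|, |18 - 6|, |5 - 4|, |-3 - (-1)|) = max(8, 11, 12, 1, 2) = 12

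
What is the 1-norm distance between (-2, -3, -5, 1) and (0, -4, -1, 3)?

Σ|x_i - y_i| = |-2 - 0| + |-3 - (-4)| + |-5 - (-1)| + |1 - 3| = 2 + 1 + 4 + 2 = 9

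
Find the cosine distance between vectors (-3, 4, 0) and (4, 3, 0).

With u = (-3, 4, 0), v = (4, 3, 0):
u·v = (-3)·4 + 4·3 + 0·0 = (-12) + 12 + 0 = 0.
|u| = √((-3)² + 4² + 0²) = √25, |v| = √(4² + 3² + 0²) = √25, so |u||v| = √(25·25) = √625 = 25.
cos θ = (u·v)/(|u||v|) = 0/25 = 0
Cosine distance = 1 - cos θ = 1 - 0 = 1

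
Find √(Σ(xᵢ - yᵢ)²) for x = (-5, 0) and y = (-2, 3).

√(Σ(x_i - y_i)²) = √((-5 - (-2))² + (0 - 3)²)
= √((-3)² + (-3)²) = √(9 + 9) = √18 ≈ 4.2426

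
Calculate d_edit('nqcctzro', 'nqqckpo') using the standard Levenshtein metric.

Let D[i][j] be the edit distance between the first i characters of 'nqcctzro' and the first j characters of 'nqqckpo', with D[i][0] = i, D[0][j] = j, and D[i][j] = D[i-1][j-1] if the characters match, else 1 + min(D[i-1][j], D[i][j-1], D[i-1][j-1]). Filling the table (rows: prefixes of 'nqcctzro', columns: prefixes of 'nqqckpo'):
     ε  n  q  q  c  k  p  o
  ε  0  1  2  3  4  5  6  7
  n  1  0  1  2  3  4  5  6
  q  2  1  0  1  2  3  4  5
  c  3  2  1  1  1  2  3  4
  c  4  3  2  2  1  2  3  4
  t  5  4  3  3  2  2  3  4
  z  6  5  4  4  3  3  3  4
  r  7  6  5  5  4  4  4  4
  o  8  7  6  6  5  5  5  4
The bottom-right entry gives D[8][7] = 4, so no sequence of fewer than 4 edits works. Backtracking through the table gives one optimal edit sequence (4 edits):
  nqcctzro → nqqctzro (sub c→q @3)
  nqqctzro → nqqczro (del t @5)
  nqqczro → nqqckro (sub z→k @5)
  nqqckro → nqqckpo (sub r→p @6)
Edit distance = 4.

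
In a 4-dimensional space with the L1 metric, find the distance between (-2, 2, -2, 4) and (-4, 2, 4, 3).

Σ|x_i - y_i| = |-2 - (-4)| + |2 - 2| + |-2 - 4| + |4 - 3| = 2 + 0 + 6 + 1 = 9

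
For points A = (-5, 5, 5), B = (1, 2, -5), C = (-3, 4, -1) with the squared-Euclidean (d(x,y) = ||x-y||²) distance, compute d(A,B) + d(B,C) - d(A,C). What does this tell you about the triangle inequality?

d(A,B) = 6² + 3² + 10² = 145, d(B,C) = 4² + 2² + 4² = 36, d(A,C) = 2² + 1² + 6² = 41.
d(A,B) + d(B,C) - d(A,C) = 145 + 36 - 41 = 181 - 41 = 140. This is ≥ 0, so the triangle inequality holds for these points.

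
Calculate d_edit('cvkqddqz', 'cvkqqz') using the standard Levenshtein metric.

Let D[i][j] be the edit distance between the first i characters of 'cvkqddqz' and the first j characters of 'cvkqqz', with D[i][0] = i, D[0][j] = j, and D[i][j] = D[i-1][j-1] if the characters match, else 1 + min(D[i-1][j], D[i][j-1], D[i-1][j-1]). Filling the table (rows: prefixes of 'cvkqddqz', columns: prefixes of 'cvkqqz'):
     ε  c  v  k  q  q  z
  ε  0  1  2  3  4  5  6
  c  1  0  1  2  3  4  5
  v  2  1  0  1  2  3  4
  k  3  2  1  0  1  2  3
  q  4  3  2  1  0  1  2
  d  5  4  3  2  1  1  2
  d  6  5  4  3  2  2  2
  q  7  6  5  4  3  2  3
  z  8  7  6  5  4  3  2
The bottom-right entry gives D[8][6] = 2, so no sequence of fewer than 2 edits works. Backtracking through the table gives one optimal edit sequence (2 edits):
  cvkqddqz → cvkqdqz (del d @5)
  cvkqdqz → cvkqqz (del d @5)
Edit distance = 2.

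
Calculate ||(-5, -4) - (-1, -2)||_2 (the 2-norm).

(Σ|x_i - y_i|^2)^(1/2) = (|-5 - (-1)|^2 + |-4 - (-2)|^2)^(1/2)
= (4^2 + 2^2)^(1/2) = (16 + 4)^(1/2) = (20)^(1/2) ≈ 4.4721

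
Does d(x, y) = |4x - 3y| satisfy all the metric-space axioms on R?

No. d fails symmetry: d(6, 8) = |4·6 - 3·8| = |0| = 0, but d(8, 6) = |4·8 - 3·6| = |14| = 14. Since 0 ≠ 14, d(x,y) ≠ d(y,x) in general.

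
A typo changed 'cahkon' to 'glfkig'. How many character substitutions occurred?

Differing positions: 1, 2, 3, 5, 6. Hamming distance = 5.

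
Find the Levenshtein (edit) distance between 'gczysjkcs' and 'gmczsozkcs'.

Let D[i][j] be the edit distance between the first i characters of 'gczysjkcs' and the first j characters of 'gmczsozkcs', with D[i][0] = i, D[0][j] = j, and D[i][j] = D[i-1][j-1] if the characters match, else 1 + min(D[i-1][j], D[i][j-1], D[i-1][j-1]). Filling the table (rows: prefixes of 'gczysjkcs', columns: prefixes of 'gmczsozkcs'):
     ε  g  m  c  z  s  o  z  k  c  s
  ε  0  1  2  3  4  5  6  7  8  9 10
  g  1  0  1  2  3  4  5  6  7  8  9
  c  2  1  1  1  2  3  4  5  6  7  8
  z  3  2  2  2  1  2  3  4  5  6  7
  y  4  3  3  3  2  2  3  4  5  6  7
  s  5  4  4  4  3  2  3  4  5  6  6
  j  6  5  5  5  4  3  3  4  5  6  7
  k  7  6  6  6  5  4  4  4  4  5  6
  c  8  7  7  6  6  5  5  5  5  4  5
  s  9  8  8  7  7  6  6  6  6  5  4
The bottom-right entry gives D[9][10] = 4, so no sequence of fewer than 4 edits works. Backtracking through the table gives one optimal edit sequence (4 edits):
  gczysjkcs → gmczysjkcs (ins m @2)
  gmczysjkcs → gmczssjkcs (sub y→s @5)
  gmczssjkcs → gmczsojkcs (sub s→o @6)
  gmczsojkcs → gmczsozkcs (sub j→z @7)
Edit distance = 4.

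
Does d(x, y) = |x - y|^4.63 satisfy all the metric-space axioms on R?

No. d(x,y) = |x-y|^4.63 fails the triangle inequality since p = 4.63 > 1. Counterexample: x = 1, y = 6, z = 9. d(x,z) = |1 - 9|^4.63 = 8^4.63 ≈ 15181.2188, but d(x,y) + d(y,z) = 5^4.63 + 3^4.63 ≈ 1722.7852 + 161.8346 = 1884.6198. Since 15181.2188 > 1884.6198, the triangle inequality is violated.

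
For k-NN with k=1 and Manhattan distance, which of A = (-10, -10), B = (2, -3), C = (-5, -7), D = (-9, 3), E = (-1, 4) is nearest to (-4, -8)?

Distances: d(A) = 8, d(B) = 11, d(C) = 2, d(D) = 16, d(E) = 15. Nearest: C = (-5, -7) with distance 2.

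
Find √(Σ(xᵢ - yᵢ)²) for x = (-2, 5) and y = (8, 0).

√(Σ(x_i - y_i)²) = √((-2 - 8)² + (5 - 0)²)
= √((-10)² + 5²) = √(100 + 25) = √125 ≈ 11.1803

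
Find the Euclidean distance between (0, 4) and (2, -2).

√(Σ(x_i - y_i)²) = √((0 - 2)² + (4 - (-2))²)
= √((-2)² + 6²) = √(4 + 36) = √40 ≈ 6.3246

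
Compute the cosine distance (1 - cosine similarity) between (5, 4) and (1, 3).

With u = (5, 4), v = (1, 3):
u·v = 5·1 + 4·3 = 5 + 12 = 17.
|u| = √(5² + 4²) = √41, |v| = √(1² + 3²) = √10, so |u||v| = √(41·10) = √410.
cos θ = (u·v)/(|u||v|) = 17/√410 ≈ 0.8396
Cosine distance = 1 - cos θ ≈ 1 - 0.8396 = 0.1604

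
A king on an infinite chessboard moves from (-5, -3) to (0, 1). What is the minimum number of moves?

max(|x_i - y_i|) = max(|-5 - 0|, |-3 - 1|) = max(5, 4) = 5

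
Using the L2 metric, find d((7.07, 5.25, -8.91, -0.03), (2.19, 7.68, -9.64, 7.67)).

√(Σ(x_i - y_i)²) = √((7.07 - 2.19)² + (5.25 - 7.68)² + (-8.91 - (-9.64))² + (-0.03 - 7.67)²)
= √(4.88² + (-2.43)² + 0.73² + (-7.7)²) = √(23.8144 + 5.9049 + 0.5329 + 59.29) = √89.5422 ≈ 9.4627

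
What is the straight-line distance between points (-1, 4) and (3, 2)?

√(Σ(x_i - y_i)²) = √((-1 - 3)² + (4 - 2)²)
= √((-4)² + 2²) = √(16 + 4) = √20 ≈ 4.4721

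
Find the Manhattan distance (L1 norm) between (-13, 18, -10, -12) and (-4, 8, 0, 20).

Σ|x_i - y_i| = |-13 - (-4)| + |18 - 8| + |-10 - 0| + |-12 - 20| = 9 + 10 + 10 + 32 = 61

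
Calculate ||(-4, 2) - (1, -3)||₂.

√(Σ(x_i - y_i)²) = √((-4 - 1)² + (2 - (-3))²)
= √((-5)² + 5²) = √(25 + 25) = √50 ≈ 7.0711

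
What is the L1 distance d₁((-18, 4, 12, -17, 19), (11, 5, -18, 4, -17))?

Σ|x_i - y_i| = |-18 - 11| + |4 - 5| + |12 - (-18)| + |-17 - 4| + |19 - (-17)| = 29 + 1 + 30 + 21 + 36 = 117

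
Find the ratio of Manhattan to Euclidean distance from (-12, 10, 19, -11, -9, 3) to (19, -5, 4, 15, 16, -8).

L1 = |-12 - 19| + |10 - (-5)| + |19 - 4| + |-11 - 15| + |-9 - 16| + |3 - (-8)| = 31 + 15 + 15 + 26 + 25 + 11 = 123
L2 = √(31² + 15² + 15² + 26² + 25² + 11²) = √2833 ≈ 53.2259
L1 ≥ L2 always (equality iff movement is along one axis); L1 > L2 here.
Ratio L1/L2 = 123/√2833 ≈ 2.3109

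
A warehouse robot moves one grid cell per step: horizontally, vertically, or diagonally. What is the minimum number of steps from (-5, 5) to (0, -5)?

max(|x_i - y_i|) = max(|-5 - 0|, |5 - (-5)|) = max(5, 10) = 10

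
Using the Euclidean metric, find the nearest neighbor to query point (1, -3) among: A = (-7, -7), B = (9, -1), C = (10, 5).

Distances: d(A) ≈ 8.9443, d(B) ≈ 8.2462, d(C) ≈ 12.0416. Nearest: B = (9, -1) with distance 8.2462.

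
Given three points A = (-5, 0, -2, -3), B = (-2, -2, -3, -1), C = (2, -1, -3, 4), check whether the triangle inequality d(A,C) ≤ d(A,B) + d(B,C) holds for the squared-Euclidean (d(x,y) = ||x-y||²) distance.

d(A,B) = 3² + 2² + 1² + 2² = 18, d(B,C) = 4² + 1² + 0² + 5² = 42, d(A,C) = 7² + 1² + 1² + 7² = 100.
d(A,C) = 100 > 18 + 42 = 60. Triangle inequality is VIOLATED. (Squared-Euclidean is not a metric — this is a counterexample.)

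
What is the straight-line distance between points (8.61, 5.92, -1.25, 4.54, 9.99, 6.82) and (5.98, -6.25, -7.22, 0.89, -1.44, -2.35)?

√(Σ(x_i - y_i)²) = √((8.61 - 5.98)² + (5.92 - (-6.25))² + (-1.25 - (-7.22))² + (4.54 - 0.89)² + (9.99 - (-1.44))² + (6.82 - (-2.35))²)
= √(2.63² + 12.17² + 5.97² + 3.65² + 11.43² + 9.17²) = √(6.9169 + 148.1089 + 35.6409 + 13.3225 + 130.6449 + 84.0889) = √418.723 ≈ 20.4627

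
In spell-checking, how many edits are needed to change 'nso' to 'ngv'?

Let D[i][j] be the edit distance between the first i characters of 'nso' and the first j characters of 'ngv', with D[i][0] = i, D[0][j] = j, and D[i][j] = D[i-1][j-1] if the characters match, else 1 + min(D[i-1][j], D[i][j-1], D[i-1][j-1]). Filling the table (rows: prefixes of 'nso', columns: prefixes of 'ngv'):
     ε  n  g  v
  ε  0  1  2  3
  n  1  0  1  2
  s  2  1  1  2
  o  3  2  2  2
The bottom-right entry gives D[3][3] = 2, so no sequence of fewer than 2 edits works. Backtracking through the table gives one optimal edit sequence (2 edits):
  nso → ngo (sub s→g @2)
  ngo → ngv (sub o→v @3)
Edit distance = 2.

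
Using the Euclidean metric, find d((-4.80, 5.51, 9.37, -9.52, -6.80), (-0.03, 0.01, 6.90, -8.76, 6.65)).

√(Σ(x_i - y_i)²) = √((-4.8 - (-0.03))² + (5.51 - 0.01)² + (9.37 - 6.9)² + (-9.52 - (-8.76))² + (-6.8 - 6.65)²)
= √((-4.77)² + 5.5² + 2.47² + (-0.76)² + (-13.45)²) = √(22.7529 + 30.25 + 6.1009 + 0.5776 + 180.9025) = √240.5839 ≈ 15.5108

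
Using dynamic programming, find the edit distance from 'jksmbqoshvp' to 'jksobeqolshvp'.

Let D[i][j] be the edit distance between the first i characters of 'jksmbqoshvp' and the first j characters of 'jksobeqolshvp', with D[i][0] = i, D[0][j] = j, and D[i][j] = D[i-1][j-1] if the characters match, else 1 + min(D[i-1][j], D[i][j-1], D[i-1][j-1]). Filling the table (rows: prefixes of 'jksmbqoshvp', columns: prefixes of 'jksobeqolshvp'):
     ε  j  k  s  o  b  e  q  o  l  s  h  v  p
  ε  0  1  2  3  4  5  6  7  8  9 10 11 12 13
  j  1  0  1  2  3  4  5  6  7  8  9 10 11 12
  k  2  1  0  1  2  3  4  5  6  7  8  9 10 11
  s  3  2  1  0  1  2  3  4  5  6  7  8  9 10
  m  4  3  2  1  1  2  3  4  5  6  7  8  9 10
  b  5  4  3  2  2  1  2  3  4  5  6  7  8  9
  q  6  5  4  3  3  2  2  2  3  4  5  6  7  8
  o  7  6  5  4  3  3  3  3  2  3  4  5  6  7
  s  8  7  6  5  4  4  4  4  3  3  3  4  5  6
  h  9  8  7  6  5  5  5  5  4  4  4  3  4  5
  v 10  9  8  7  6  6  6  6  5  5  5  4  3  4
  p 11 10  9  8  7  7  7  7  6  6  6  5  4  3
The bottom-right entry gives D[11][13] = 3, so no sequence of fewer than 3 edits works. Backtracking through the table gives one optimal edit sequence (3 edits):
  jksmbqoshvp → jksobqoshvp (sub m→o @4)
  jksobqoshvp → jksobeqoshvp (ins e @6)
  jksobeqoshvp → jksobeqolshvp (ins l @9)
Edit distance = 3.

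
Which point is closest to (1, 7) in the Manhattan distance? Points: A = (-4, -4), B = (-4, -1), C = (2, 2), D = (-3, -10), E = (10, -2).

Distances: d(A) = 16, d(B) = 13, d(C) = 6, d(D) = 21, d(E) = 18. Nearest: C = (2, 2) with distance 6.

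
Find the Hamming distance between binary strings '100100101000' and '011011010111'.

Differing positions: 1, 2, 3, 4, 5, 6, 7, 8, 9, 10, 11, 12. Hamming distance = 12.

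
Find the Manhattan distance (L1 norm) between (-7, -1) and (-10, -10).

Σ|x_i - y_i| = |-7 - (-10)| + |-1 - (-10)| = 3 + 9 = 12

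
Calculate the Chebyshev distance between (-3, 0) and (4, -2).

max(|x_i - y_i|) = max(|-3 - 4|, |0 - (-2)|) = max(7, 2) = 7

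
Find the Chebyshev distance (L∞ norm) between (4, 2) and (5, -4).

max(|x_i - y_i|) = max(|4 - 5|, |2 - (-4)|) = max(1, 6) = 6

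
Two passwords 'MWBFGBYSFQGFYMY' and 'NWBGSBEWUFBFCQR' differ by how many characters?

Differing positions: 1, 4, 5, 7, 8, 9, 10, 11, 13, 14, 15. Hamming distance = 11.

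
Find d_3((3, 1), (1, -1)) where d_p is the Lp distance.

(Σ|x_i - y_i|^3)^(1/3) = (|3 - 1|^3 + |1 - (-1)|^3)^(1/3)
= (2^3 + 2^3)^(1/3) = (8 + 8)^(1/3) = (16)^(1/3) ≈ 2.5198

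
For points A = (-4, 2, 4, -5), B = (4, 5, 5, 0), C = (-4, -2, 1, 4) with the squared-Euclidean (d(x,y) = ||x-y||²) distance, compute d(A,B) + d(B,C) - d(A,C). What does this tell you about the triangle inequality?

d(A,B) = 8² + 3² + 1² + 5² = 99, d(B,C) = 8² + 7² + 4² + 4² = 145, d(A,C) = 0² + 4² + 3² + 9² = 106.
d(A,B) + d(B,C) - d(A,C) = 99 + 145 - 106 = 244 - 106 = 138. This is ≥ 0, so the triangle inequality holds for these points.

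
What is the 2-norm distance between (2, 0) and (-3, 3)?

(Σ|x_i - y_i|^2)^(1/2) = (|2 - (-3)|^2 + |0 - 3|^2)^(1/2)
= (5^2 + 3^2)^(1/2) = (25 + 9)^(1/2) = (34)^(1/2) ≈ 5.831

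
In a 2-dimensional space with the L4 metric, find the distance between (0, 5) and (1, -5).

(Σ|x_i - y_i|^4)^(1/4) = (|0 - 1|^4 + |5 - (-5)|^4)^(1/4)
= (1^4 + 10^4)^(1/4) = (1 + 10000)^(1/4) = (10001)^(1/4) ≈ 10.0002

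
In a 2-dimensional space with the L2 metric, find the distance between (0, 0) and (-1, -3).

(Σ|x_i - y_i|^2)^(1/2) = (|0 - (-1)|^2 + |0 - (-3)|^2)^(1/2)
= (1^2 + 3^2)^(1/2) = (1 + 9)^(1/2) = (10)^(1/2) ≈ 3.1623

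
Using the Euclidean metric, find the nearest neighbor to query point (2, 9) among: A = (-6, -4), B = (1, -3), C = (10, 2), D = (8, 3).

Distances: d(A) ≈ 15.2643, d(B) ≈ 12.0416, d(C) ≈ 10.6301, d(D) ≈ 8.4853. Nearest: D = (8, 3) with distance 8.4853.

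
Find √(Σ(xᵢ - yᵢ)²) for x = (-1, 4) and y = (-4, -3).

√(Σ(x_i - y_i)²) = √((-1 - (-4))² + (4 - (-3))²)
= √(3² + 7²) = √(9 + 49) = √58 ≈ 7.6158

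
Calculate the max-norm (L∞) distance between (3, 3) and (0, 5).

max(|x_i - y_i|) = max(|3 - 0|, |3 - 5|) = max(3, 2) = 3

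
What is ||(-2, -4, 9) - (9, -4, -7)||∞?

max(|x_i - y_i|) = max(|-2 - 9|, |-4 - (-4)|, |9 - (-7)|) = max(11, 0, 16) = 16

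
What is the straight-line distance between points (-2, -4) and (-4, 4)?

√(Σ(x_i - y_i)²) = √((-2 - (-4))² + (-4 - 4)²)
= √(2² + (-8)²) = √(4 + 64) = √68 ≈ 8.2462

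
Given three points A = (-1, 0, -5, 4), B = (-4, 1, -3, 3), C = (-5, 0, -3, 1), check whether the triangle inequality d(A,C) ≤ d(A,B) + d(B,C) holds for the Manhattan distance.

d(A,B) = 3 + 1 + 2 + 1 = 7, d(B,C) = 1 + 1 + 0 + 2 = 4, d(A,C) = 4 + 0 + 2 + 3 = 9.
d(A,C) = 9 ≤ 7 + 4 = 11. Triangle inequality is satisfied.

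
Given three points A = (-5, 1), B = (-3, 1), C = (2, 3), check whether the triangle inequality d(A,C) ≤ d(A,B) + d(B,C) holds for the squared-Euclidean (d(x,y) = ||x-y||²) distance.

d(A,B) = 2² + 0² = 4, d(B,C) = 5² + 2² = 29, d(A,C) = 7² + 2² = 53.
d(A,C) = 53 > 4 + 29 = 33. Triangle inequality is VIOLATED. (Squared-Euclidean is not a metric — this is a counterexample.)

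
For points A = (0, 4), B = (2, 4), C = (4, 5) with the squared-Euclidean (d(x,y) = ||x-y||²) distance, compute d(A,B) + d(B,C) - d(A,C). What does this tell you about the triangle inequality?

d(A,B) = 2² + 0² = 4, d(B,C) = 2² + 1² = 5, d(A,C) = 4² + 1² = 17.
d(A,B) + d(B,C) - d(A,C) = 4 + 5 - 17 = 9 - 17 = -8. This is < 0, so the triangle inequality FAILS for these points (squared-Euclidean is not a metric).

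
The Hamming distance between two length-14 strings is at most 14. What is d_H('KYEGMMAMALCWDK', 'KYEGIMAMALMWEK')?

Differing positions: 5, 11, 13. Hamming distance = 3. The maximum possible Hamming distance for length-14 strings is 14, so d_H/14 = 3/14 ≈ 0.2143.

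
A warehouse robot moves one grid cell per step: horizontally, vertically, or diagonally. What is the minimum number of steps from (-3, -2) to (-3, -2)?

max(|x_i - y_i|) = max(|-3 - (-3)|, |-2 - (-2)|) = max(0, 0) = 0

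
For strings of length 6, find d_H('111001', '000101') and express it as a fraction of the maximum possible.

Differing positions: 1, 2, 3, 4. Hamming distance = 4. The maximum possible Hamming distance for length-6 strings is 6, so d_H/6 = 4/6 ≈ 0.6667.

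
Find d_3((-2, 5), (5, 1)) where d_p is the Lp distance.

(Σ|x_i - y_i|^3)^(1/3) = (|-2 - 5|^3 + |5 - 1|^3)^(1/3)
= (7^3 + 4^3)^(1/3) = (343 + 64)^(1/3) = (407)^(1/3) ≈ 7.4108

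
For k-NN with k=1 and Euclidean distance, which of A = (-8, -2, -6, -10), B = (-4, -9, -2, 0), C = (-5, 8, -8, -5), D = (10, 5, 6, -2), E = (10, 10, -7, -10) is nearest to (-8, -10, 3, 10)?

Distances: d(A) ≈ 23.3452, d(B) ≈ 11.9164, d(C) ≈ 26.0576, d(D) ≈ 26.4953, d(E) ≈ 34.9857. Nearest: B = (-4, -9, -2, 0) with distance 11.9164.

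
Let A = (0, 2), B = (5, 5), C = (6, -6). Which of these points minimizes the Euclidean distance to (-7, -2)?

Distances: d(A) ≈ 8.0623, d(B) ≈ 13.8924, d(C) ≈ 13.6015. Nearest: A = (0, 2) with distance 8.0623.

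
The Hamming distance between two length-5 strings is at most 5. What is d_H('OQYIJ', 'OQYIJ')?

Differing positions: none. Hamming distance = 0. The maximum possible Hamming distance for length-5 strings is 5, so d_H/5 = 0/5 = 0.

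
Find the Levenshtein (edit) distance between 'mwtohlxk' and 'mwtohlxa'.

Let D[i][j] be the edit distance between the first i characters of 'mwtohlxk' and the first j characters of 'mwtohlxa', with D[i][0] = i, D[0][j] = j, and D[i][j] = D[i-1][j-1] if the characters match, else 1 + min(D[i-1][j], D[i][j-1], D[i-1][j-1]). Filling the table (rows: prefixes of 'mwtohlxk', columns: prefixes of 'mwtohlxa'):
     ε  m  w  t  o  h  l  x  a
  ε  0  1  2  3  4  5  6  7  8
  m  1  0  1  2  3  4  5  6  7
  w  2  1  0  1  2  3  4  5  6
  t  3  2  1  0  1  2  3  4  5
  o  4  3  2  1  0  1  2  3  4
  h  5  4  3  2  1  0  1  2  3
  l  6  5  4  3  2  1  0  1  2
  x  7  6  5  4  3  2  1  0  1
  k  8  7  6  5  4  3  2  1  1
The bottom-right entry gives D[8][8] = 1, so no sequence of fewer than 1 edit works. Backtracking through the table gives one optimal edit sequence (1 edit):
  mwtohlxk → mwtohlxa (sub k→a @8)
Edit distance = 1.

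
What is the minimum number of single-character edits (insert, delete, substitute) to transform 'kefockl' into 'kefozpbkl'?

Let D[i][j] be the edit distance between the first i characters of 'kefockl' and the first j characters of 'kefozpbkl', with D[i][0] = i, D[0][j] = j, and D[i][j] = D[i-1][j-1] if the characters match, else 1 + min(D[i-1][j], D[i][j-1], D[i-1][j-1]). Filling the table (rows: prefixes of 'kefockl', columns: prefixes of 'kefozpbkl'):
     ε  k  e  f  o  z  p  b  k  l
  ε  0  1  2  3  4  5  6  7  8  9
  k  1  0  1  2  3  4  5  6  7  8
  e  2  1  0  1  2  3  4  5  6  7
  f  3  2  1  0  1  2  3  4  5  6
  o  4  3  2  1  0  1  2  3  4  5
  c  5  4  3  2  1  1  2  3  4  5
  k  6  5  4  3  2  2  2  3  3  4
  l  7  6  5  4  3  3  3  3  4  3
The bottom-right entry gives D[7][9] = 3, so no sequence of fewer than 3 edits works. Backtracking through the table gives one optimal edit sequence (3 edits):
  kefockl → kefozckl (ins z @5)
  kefozckl → kefozpckl (ins p @6)
  kefozpckl → kefozpbkl (sub c→b @7)
Edit distance = 3.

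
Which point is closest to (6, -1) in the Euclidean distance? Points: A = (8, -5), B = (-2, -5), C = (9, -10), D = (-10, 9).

Distances: d(A) ≈ 4.4721, d(B) ≈ 8.9443, d(C) ≈ 9.4868, d(D) ≈ 18.868. Nearest: A = (8, -5) with distance 4.4721.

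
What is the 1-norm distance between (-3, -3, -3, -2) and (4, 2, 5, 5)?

Σ|x_i - y_i| = |-3 - 4| + |-3 - 2| + |-3 - 5| + |-2 - 5| = 7 + 5 + 8 + 7 = 27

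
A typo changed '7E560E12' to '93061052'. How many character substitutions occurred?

Differing positions: 1, 2, 3, 5, 6, 7. Hamming distance = 6.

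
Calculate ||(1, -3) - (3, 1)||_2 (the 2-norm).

(Σ|x_i - y_i|^2)^(1/2) = (|1 - 3|^2 + |-3 - 1|^2)^(1/2)
= (2^2 + 4^2)^(1/2) = (4 + 16)^(1/2) = (20)^(1/2) ≈ 4.4721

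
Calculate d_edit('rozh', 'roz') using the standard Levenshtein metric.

Let D[i][j] be the edit distance between the first i characters of 'rozh' and the first j characters of 'roz', with D[i][0] = i, D[0][j] = j, and D[i][j] = D[i-1][j-1] if the characters match, else 1 + min(D[i-1][j], D[i][j-1], D[i-1][j-1]). Filling the table (rows: prefixes of 'rozh', columns: prefixes of 'roz'):
     ε  r  o  z
  ε  0  1  2  3
  r  1  0  1  2
  o  2  1  0  1
  z  3  2  1  0
  h  4  3  2  1
The bottom-right entry gives D[4][3] = 1, so no sequence of fewer than 1 edit works. Backtracking through the table gives one optimal edit sequence (1 edit):
  rozh → roz (del h @4)
Edit distance = 1.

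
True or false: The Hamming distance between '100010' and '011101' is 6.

Differing positions: 1, 2, 3, 4, 5, 6. Hamming distance = 6, so the claim is true.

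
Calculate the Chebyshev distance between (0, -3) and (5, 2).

max(|x_i - y_i|) = max(|0 - 5|, |-3 - 2|) = max(5, 5) = 5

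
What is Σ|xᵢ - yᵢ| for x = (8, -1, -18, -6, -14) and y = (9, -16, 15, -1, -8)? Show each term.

Σ|x_i - y_i| = |8 - 9| + |-1 - (-16)| + |-18 - 15| + |-6 - (-1)| + |-14 - (-8)| = 1 + 15 + 33 + 5 + 6 = 60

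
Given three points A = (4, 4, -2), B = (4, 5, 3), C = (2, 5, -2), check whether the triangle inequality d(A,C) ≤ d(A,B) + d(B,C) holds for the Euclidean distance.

d(A,B) = √(0² + 1² + 5²) = √26 ≈ 5.099, d(B,C) = √(2² + 0² + 5²) = √29 ≈ 5.3852, d(A,C) = √(2² + 1² + 0²) = √5 ≈ 2.2361.
d(A,C) ≈ 2.2361 ≤ 5.099 + 5.3852 = 10.4842. Triangle inequality is satisfied.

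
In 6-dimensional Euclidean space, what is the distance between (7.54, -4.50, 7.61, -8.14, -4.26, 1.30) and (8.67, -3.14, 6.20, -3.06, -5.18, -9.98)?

√(Σ(x_i - y_i)²) = √((7.54 - 8.67)² + (-4.5 - (-3.14))² + (7.61 - 6.2)² + (-8.14 - (-3.06))² + (-4.26 - (-5.18))² + (1.3 - (-9.98))²)
= √((-1.13)² + (-1.36)² + 1.41² + (-5.08)² + 0.92² + 11.28²) = √(1.2769 + 1.8496 + 1.9881 + 25.8064 + 0.8464 + 127.2384) = √159.0058 ≈ 12.6098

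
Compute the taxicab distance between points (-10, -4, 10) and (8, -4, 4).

Σ|x_i - y_i| = |-10 - 8| + |-4 - (-4)| + |10 - 4| = 18 + 0 + 6 = 24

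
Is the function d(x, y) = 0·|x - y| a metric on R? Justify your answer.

No. With c = 0, d(x,y) = 0 for all x, y. This fails identity of indiscernibles: d(5, 10) = 0 but 5 ≠ 10.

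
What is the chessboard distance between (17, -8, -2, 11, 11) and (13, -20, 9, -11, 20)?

max(|x_i - y_i|) = max(|17 - 13|, |-8 - (-20)|, |-2 - 9|, |11 - (-11)|, |11 - 20|) = max(4, 12, 11, 22, 9) = 22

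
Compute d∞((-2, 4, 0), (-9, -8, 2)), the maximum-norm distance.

max(|x_i - y_i|) = max(|-2 - (-9)|, |4 - (-8)|, |0 - 2|) = max(7, 12, 2) = 12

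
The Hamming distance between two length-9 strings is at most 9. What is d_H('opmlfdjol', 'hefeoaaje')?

Differing positions: 1, 2, 3, 4, 5, 6, 7, 8, 9. Hamming distance = 9. The maximum possible Hamming distance for length-9 strings is 9, so d_H/9 = 9/9 = 1.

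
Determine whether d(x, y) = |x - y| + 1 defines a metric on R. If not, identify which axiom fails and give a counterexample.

No. d fails identity of indiscernibles (specifically d(x,x) = 0): d(-3, -3) = |-3 - (-3)| + 1 = 0 + 1 = 1 ≠ 0.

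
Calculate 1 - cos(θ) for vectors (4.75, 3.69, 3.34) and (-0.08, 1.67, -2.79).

With u = (4.75, 3.69, 3.34), v = (-0.08, 1.67, -2.79):
u·v = 4.75·(-0.08) + 3.69·1.67 + 3.34·(-2.79) = (-0.38) + 6.1623 + (-9.3186) = -3.5363.
|u| = √(4.75² + 3.69² + 3.34²) = √(22.5625 + 13.6161 + 11.1556) = √47.3342, |v| = √((-0.08)² + 1.67² + (-2.79)²) = √(0.0064 + 2.7889 + 7.7841) = √10.5794.
cos θ = (u·v)/(|u||v|) = -3.5363/(√47.3342·√10.5794) ≈ -0.158
Cosine distance = 1 - cos θ ≈ 1 - (-0.158) = 1.158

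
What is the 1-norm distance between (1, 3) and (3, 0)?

Σ|x_i - y_i| = |1 - 3| + |3 - 0| = 2 + 3 = 5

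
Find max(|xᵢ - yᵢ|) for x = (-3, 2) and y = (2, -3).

max(|x_i - y_i|) = max(|-3 - 2|, |2 - (-3)|) = max(5, 5) = 5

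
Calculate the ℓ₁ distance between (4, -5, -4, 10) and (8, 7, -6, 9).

Σ|x_i - y_i| = |4 - 8| + |-5 - 7| + |-4 - (-6)| + |10 - 9| = 4 + 12 + 2 + 1 = 19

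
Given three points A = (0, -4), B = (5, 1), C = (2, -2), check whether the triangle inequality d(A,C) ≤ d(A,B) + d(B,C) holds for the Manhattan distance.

d(A,B) = 5 + 5 = 10, d(B,C) = 3 + 3 = 6, d(A,C) = 2 + 2 = 4.
d(A,C) = 4 ≤ 10 + 6 = 16. Triangle inequality is satisfied.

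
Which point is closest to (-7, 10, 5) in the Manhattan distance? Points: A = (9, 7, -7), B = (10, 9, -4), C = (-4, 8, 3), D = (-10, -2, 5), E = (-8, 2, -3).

Distances: d(A) = 31, d(B) = 27, d(C) = 7, d(D) = 15, d(E) = 17. Nearest: C = (-4, 8, 3) with distance 7.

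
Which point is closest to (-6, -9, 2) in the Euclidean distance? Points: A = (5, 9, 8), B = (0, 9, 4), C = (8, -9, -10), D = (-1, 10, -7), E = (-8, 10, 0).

Distances: d(A) ≈ 21.9317, d(B) ≈ 19.0788, d(C) ≈ 18.4391, d(D) ≈ 21.6102, d(E) ≈ 19.2094. Nearest: C = (8, -9, -10) with distance 18.4391.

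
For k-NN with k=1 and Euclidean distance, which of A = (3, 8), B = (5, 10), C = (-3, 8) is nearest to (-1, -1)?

Distances: d(A) ≈ 9.8489, d(B) ≈ 12.53, d(C) ≈ 9.2195. Nearest: C = (-3, 8) with distance 9.2195.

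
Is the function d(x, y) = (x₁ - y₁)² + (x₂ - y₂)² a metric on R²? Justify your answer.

No. The squared Euclidean distance fails the triangle inequality. Counterexample: x = (0, 0), y = (5, 1), z = (10, 2). d(x,z) = 10² + 2² = 104, but d(x,y) + d(y,z) = (5² + 1²) + (5² + 1²) = 26 + 26 = 52. Since 104 > 52, the triangle inequality is violated. (Note: √d, the ordinary Euclidean distance, IS a metric.)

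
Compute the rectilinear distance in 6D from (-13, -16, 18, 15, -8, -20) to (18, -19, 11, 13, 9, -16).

Σ|x_i - y_i| = |-13 - 18| + |-16 - (-19)| + |18 - 11| + |15 - 13| + |-8 - 9| + |-20 - (-16)| = 31 + 3 + 7 + 2 + 17 + 4 = 64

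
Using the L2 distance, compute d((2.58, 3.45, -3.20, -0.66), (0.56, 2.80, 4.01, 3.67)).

(Σ|x_i - y_i|^2)^(1/2) = (|2.58 - 0.56|^2 + |3.45 - 2.8|^2 + |-3.2 - 4.01|^2 + |-0.66 - 3.67|^2)^(1/2)
= (2.02^2 + 0.65^2 + 7.21^2 + 4.33^2)^(1/2) = (4.0804 + 0.4225 + 51.9841 + 18.7489)^(1/2) = (75.2359)^(1/2) ≈ 8.6739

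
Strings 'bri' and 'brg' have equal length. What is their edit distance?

Let D[i][j] be the edit distance between the first i characters of 'bri' and the first j characters of 'brg', with D[i][0] = i, D[0][j] = j, and D[i][j] = D[i-1][j-1] if the characters match, else 1 + min(D[i-1][j], D[i][j-1], D[i-1][j-1]). Filling the table (rows: prefixes of 'bri', columns: prefixes of 'brg'):
     ε  b  r  g
  ε  0  1  2  3
  b  1  0  1  2
  r  2  1  0  1
  i  3  2  1  1
The bottom-right entry gives D[3][3] = 1, so no sequence of fewer than 1 edit works. Backtracking through the table gives one optimal edit sequence (1 edit):
  bri → brg (sub i→g @3)
Edit distance = 1.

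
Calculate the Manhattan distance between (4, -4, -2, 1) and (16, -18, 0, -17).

Σ|x_i - y_i| = |4 - 16| + |-4 - (-18)| + |-2 - 0| + |1 - (-17)| = 12 + 14 + 2 + 18 = 46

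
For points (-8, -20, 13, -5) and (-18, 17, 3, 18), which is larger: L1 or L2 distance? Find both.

L1 = |-8 - (-18)| + |-20 - 17| + |13 - 3| + |-5 - 18| = 10 + 37 + 10 + 23 = 80
L2 = √(10² + 37² + 10² + 23²) = √2098 ≈ 45.8039
L1 ≥ L2 always (equality iff movement is along one axis); L1 > L2 here.
Ratio L1/L2 = 80/√2098 ≈ 1.7466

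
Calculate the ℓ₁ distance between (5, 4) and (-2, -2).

Σ|x_i - y_i| = |5 - (-2)| + |4 - (-2)| = 7 + 6 = 13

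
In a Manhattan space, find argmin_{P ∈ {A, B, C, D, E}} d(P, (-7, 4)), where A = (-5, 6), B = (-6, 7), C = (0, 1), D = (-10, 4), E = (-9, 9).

Distances: d(A) = 4, d(B) = 4, d(C) = 10, d(D) = 3, d(E) = 7. Nearest: D = (-10, 4) with distance 3.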